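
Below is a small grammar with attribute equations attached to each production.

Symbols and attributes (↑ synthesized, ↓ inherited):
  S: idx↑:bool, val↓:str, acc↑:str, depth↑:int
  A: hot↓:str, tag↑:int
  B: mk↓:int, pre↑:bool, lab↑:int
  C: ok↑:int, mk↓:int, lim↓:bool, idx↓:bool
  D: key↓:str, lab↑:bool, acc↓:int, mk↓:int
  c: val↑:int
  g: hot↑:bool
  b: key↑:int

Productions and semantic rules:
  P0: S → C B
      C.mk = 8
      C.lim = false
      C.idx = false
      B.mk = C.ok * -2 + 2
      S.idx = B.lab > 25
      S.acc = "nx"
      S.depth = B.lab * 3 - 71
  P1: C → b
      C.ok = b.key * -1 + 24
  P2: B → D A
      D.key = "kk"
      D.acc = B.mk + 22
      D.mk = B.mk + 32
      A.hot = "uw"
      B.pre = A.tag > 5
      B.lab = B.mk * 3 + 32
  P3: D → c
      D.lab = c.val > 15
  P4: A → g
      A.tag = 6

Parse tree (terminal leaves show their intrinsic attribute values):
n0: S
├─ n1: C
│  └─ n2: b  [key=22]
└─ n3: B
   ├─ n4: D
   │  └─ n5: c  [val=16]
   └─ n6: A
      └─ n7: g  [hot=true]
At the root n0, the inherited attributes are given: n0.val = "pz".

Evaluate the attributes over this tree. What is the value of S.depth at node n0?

1. n0.val = "pz"  [given at root]
2. n1.mk = 8  [8]
3. n1.lim = false  [false]
4. n1.idx = false  [false]
5. n2.key = 22  [terminal]
6. n1.ok = 2  [b.key * -1 + 24]
7. n3.mk = -2  [C.ok * -2 + 2]
8. n4.key = "kk"  ["kk"]
9. n4.acc = 20  [B.mk + 22]
10. n4.mk = 30  [B.mk + 32]
11. n5.val = 16  [terminal]
12. n4.lab = true  [c.val > 15]
13. n6.hot = "uw"  ["uw"]
14. n7.hot = true  [terminal]
15. n6.tag = 6  [6]
16. n3.pre = true  [A.tag > 5]
17. n3.lab = 26  [B.mk * 3 + 32]
18. n0.idx = true  [B.lab > 25]
19. n0.acc = "nx"  ["nx"]
20. n0.depth = 7  [B.lab * 3 - 71]

7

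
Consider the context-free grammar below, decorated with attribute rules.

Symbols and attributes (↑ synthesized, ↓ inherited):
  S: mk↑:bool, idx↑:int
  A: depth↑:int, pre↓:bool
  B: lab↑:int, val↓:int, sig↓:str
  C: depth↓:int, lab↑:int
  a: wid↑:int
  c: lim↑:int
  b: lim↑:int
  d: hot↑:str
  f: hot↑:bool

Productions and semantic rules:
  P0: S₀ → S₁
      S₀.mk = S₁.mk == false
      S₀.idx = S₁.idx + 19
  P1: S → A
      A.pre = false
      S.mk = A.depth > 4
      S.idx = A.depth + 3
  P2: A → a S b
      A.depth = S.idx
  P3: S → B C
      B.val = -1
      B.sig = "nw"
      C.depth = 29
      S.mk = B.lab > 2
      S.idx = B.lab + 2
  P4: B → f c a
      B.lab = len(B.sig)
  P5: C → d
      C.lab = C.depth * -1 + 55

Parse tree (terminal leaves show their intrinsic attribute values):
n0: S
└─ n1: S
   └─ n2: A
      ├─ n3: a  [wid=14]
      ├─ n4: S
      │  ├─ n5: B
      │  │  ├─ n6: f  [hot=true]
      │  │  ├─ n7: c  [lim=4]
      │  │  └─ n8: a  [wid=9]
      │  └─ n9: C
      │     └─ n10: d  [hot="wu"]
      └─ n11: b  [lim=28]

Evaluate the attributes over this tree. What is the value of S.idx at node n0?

1. n2.pre = false  [false]
2. n3.wid = 14  [terminal]
3. n5.val = -1  [-1]
4. n5.sig = "nw"  ["nw"]
5. n6.hot = true  [terminal]
6. n7.lim = 4  [terminal]
7. n8.wid = 9  [terminal]
8. n5.lab = 2  [len(B.sig)]
9. n9.depth = 29  [29]
10. n10.hot = "wu"  [terminal]
11. n9.lab = 26  [C.depth * -1 + 55]
12. n4.mk = false  [B.lab > 2]
13. n4.idx = 4  [B.lab + 2]
14. n11.lim = 28  [terminal]
15. n2.depth = 4  [S.idx]
16. n1.mk = false  [A.depth > 4]
17. n1.idx = 7  [A.depth + 3]
18. n0.mk = true  [S₁.mk == false]
19. n0.idx = 26  [S₁.idx + 19]

26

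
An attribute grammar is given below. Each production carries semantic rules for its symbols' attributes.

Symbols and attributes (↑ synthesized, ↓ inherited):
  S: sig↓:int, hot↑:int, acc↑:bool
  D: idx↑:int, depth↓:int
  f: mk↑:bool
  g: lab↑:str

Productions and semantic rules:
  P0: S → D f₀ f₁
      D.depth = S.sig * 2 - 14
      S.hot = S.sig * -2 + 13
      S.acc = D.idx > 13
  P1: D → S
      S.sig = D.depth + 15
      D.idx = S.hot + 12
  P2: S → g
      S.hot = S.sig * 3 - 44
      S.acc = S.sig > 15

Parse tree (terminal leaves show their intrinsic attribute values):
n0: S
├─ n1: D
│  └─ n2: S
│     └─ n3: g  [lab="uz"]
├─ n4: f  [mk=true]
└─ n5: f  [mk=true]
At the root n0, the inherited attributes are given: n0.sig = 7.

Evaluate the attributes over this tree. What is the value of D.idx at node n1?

13

1. n0.sig = 7  [given at root]
2. n1.depth = 0  [S.sig * 2 - 14]
3. n2.sig = 15  [D.depth + 15]
4. n3.lab = "uz"  [terminal]
5. n2.hot = 1  [S.sig * 3 - 44]
6. n2.acc = false  [S.sig > 15]
7. n1.idx = 13  [S.hot + 12]
8. n4.mk = true  [terminal]
9. n5.mk = true  [terminal]
10. n0.hot = -1  [S.sig * -2 + 13]
11. n0.acc = false  [D.idx > 13]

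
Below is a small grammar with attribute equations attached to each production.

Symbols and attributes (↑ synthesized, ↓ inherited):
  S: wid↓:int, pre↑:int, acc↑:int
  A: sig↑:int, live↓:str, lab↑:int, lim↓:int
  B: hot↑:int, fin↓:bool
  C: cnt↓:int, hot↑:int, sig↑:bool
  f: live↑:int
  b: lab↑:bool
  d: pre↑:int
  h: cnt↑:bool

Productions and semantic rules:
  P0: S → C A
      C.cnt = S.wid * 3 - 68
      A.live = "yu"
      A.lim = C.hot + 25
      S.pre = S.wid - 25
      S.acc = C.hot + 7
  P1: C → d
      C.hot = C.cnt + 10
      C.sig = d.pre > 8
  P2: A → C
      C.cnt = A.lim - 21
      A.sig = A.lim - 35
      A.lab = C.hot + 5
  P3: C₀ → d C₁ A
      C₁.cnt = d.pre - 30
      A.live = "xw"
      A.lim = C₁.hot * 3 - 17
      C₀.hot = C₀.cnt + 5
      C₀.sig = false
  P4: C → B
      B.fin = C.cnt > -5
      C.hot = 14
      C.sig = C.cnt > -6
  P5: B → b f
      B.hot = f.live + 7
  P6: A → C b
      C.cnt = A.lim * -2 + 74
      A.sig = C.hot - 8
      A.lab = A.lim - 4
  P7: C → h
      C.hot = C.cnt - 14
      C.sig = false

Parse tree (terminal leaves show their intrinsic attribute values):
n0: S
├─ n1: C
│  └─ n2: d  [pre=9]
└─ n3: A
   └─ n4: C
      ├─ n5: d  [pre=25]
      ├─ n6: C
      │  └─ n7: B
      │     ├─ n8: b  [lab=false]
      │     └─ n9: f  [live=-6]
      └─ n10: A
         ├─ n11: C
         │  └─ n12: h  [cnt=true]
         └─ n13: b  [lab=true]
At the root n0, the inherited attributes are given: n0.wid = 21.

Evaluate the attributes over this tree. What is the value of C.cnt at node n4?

9

1. n0.wid = 21  [given at root]
2. n1.cnt = -5  [S.wid * 3 - 68]
3. n2.pre = 9  [terminal]
4. n1.hot = 5  [C.cnt + 10]
5. n1.sig = true  [d.pre > 8]
6. n3.live = "yu"  ["yu"]
7. n3.lim = 30  [C.hot + 25]
8. n4.cnt = 9  [A.lim - 21]
9. n5.pre = 25  [terminal]
10. n6.cnt = -5  [d.pre - 30]
11. n7.fin = false  [C.cnt > -5]
12. n8.lab = false  [terminal]
13. n9.live = -6  [terminal]
14. n7.hot = 1  [f.live + 7]
15. n6.hot = 14  [14]
16. n6.sig = true  [C.cnt > -6]
17. n10.live = "xw"  ["xw"]
18. n10.lim = 25  [C₁.hot * 3 - 17]
19. n11.cnt = 24  [A.lim * -2 + 74]
20. n12.cnt = true  [terminal]
21. n11.hot = 10  [C.cnt - 14]
22. n11.sig = false  [false]
23. n13.lab = true  [terminal]
24. n10.sig = 2  [C.hot - 8]
25. n10.lab = 21  [A.lim - 4]
26. n4.hot = 14  [C₀.cnt + 5]
27. n4.sig = false  [false]
28. n3.sig = -5  [A.lim - 35]
29. n3.lab = 19  [C.hot + 5]
30. n0.pre = -4  [S.wid - 25]
31. n0.acc = 12  [C.hot + 7]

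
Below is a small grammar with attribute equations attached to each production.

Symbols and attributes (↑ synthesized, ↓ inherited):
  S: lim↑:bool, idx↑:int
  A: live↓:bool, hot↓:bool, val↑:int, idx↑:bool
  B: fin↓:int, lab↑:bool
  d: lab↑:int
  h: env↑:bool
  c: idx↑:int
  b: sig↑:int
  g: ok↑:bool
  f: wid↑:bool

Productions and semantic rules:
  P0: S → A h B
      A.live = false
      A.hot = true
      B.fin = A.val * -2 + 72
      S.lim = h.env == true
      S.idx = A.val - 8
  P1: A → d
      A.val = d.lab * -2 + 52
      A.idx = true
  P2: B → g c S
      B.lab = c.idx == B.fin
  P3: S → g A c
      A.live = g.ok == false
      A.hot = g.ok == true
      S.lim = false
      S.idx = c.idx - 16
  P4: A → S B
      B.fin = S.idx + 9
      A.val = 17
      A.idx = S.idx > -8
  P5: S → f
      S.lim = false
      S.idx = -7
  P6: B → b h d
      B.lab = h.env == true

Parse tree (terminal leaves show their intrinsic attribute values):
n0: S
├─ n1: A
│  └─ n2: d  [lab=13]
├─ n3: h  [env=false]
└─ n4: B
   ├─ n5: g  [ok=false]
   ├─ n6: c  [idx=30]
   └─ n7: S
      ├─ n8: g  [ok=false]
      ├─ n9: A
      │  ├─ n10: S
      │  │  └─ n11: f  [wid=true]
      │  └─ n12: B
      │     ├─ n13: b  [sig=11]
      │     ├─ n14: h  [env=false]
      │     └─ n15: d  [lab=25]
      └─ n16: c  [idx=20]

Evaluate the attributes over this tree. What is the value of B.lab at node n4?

false

1. n1.live = false  [false]
2. n1.hot = true  [true]
3. n2.lab = 13  [terminal]
4. n1.val = 26  [d.lab * -2 + 52]
5. n1.idx = true  [true]
6. n3.env = false  [terminal]
7. n4.fin = 20  [A.val * -2 + 72]
8. n5.ok = false  [terminal]
9. n6.idx = 30  [terminal]
10. n8.ok = false  [terminal]
11. n9.live = true  [g.ok == false]
12. n9.hot = false  [g.ok == true]
13. n11.wid = true  [terminal]
14. n10.lim = false  [false]
15. n10.idx = -7  [-7]
16. n12.fin = 2  [S.idx + 9]
17. n13.sig = 11  [terminal]
18. n14.env = false  [terminal]
19. n15.lab = 25  [terminal]
20. n12.lab = false  [h.env == true]
21. n9.val = 17  [17]
22. n9.idx = true  [S.idx > -8]
23. n16.idx = 20  [terminal]
24. n7.lim = false  [false]
25. n7.idx = 4  [c.idx - 16]
26. n4.lab = false  [c.idx == B.fin]
27. n0.lim = false  [h.env == true]
28. n0.idx = 18  [A.val - 8]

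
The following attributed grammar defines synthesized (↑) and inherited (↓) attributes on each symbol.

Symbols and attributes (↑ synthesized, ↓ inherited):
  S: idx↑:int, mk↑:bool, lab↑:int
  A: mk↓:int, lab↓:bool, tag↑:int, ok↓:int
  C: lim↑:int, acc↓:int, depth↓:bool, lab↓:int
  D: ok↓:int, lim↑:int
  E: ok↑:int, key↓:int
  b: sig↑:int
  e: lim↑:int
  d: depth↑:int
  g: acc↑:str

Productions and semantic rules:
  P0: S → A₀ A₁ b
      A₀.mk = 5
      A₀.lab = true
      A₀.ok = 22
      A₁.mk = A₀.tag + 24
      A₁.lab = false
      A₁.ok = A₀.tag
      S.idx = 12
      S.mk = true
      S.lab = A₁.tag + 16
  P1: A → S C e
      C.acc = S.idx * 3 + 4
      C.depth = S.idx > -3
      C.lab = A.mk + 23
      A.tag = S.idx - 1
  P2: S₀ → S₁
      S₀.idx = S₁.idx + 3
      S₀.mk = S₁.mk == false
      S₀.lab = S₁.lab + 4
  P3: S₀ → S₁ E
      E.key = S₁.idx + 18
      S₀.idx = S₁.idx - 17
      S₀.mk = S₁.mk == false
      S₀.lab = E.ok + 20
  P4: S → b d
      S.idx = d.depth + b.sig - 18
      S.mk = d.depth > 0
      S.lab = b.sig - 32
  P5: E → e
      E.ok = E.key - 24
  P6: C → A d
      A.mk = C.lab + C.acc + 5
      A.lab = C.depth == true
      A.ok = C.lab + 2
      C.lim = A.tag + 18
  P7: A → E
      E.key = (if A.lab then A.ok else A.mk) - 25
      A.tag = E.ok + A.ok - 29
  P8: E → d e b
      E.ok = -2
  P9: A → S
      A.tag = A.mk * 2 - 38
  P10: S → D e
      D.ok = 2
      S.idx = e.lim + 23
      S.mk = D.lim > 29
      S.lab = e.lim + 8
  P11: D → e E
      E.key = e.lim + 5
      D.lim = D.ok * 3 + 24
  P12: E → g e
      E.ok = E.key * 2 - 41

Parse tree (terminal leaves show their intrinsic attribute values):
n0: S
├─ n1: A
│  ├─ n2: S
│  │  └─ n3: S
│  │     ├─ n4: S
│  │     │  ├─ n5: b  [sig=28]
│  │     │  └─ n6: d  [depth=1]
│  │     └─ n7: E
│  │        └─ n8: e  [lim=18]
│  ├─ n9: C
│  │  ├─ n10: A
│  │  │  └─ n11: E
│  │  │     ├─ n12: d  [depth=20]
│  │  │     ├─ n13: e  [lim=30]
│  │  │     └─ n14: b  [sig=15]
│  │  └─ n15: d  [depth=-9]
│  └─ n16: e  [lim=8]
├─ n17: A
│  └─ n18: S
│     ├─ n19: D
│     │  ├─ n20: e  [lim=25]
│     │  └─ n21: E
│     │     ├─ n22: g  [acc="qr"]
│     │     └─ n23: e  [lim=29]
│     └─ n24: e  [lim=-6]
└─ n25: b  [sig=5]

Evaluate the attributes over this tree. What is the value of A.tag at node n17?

1. n1.mk = 5  [5]
2. n1.lab = true  [true]
3. n1.ok = 22  [22]
4. n5.sig = 28  [terminal]
5. n6.depth = 1  [terminal]
6. n4.idx = 11  [d.depth + b.sig - 18]
7. n4.mk = true  [d.depth > 0]
8. n4.lab = -4  [b.sig - 32]
9. n7.key = 29  [S₁.idx + 18]
10. n8.lim = 18  [terminal]
11. n7.ok = 5  [E.key - 24]
12. n3.idx = -6  [S₁.idx - 17]
13. n3.mk = false  [S₁.mk == false]
14. n3.lab = 25  [E.ok + 20]
15. n2.idx = -3  [S₁.idx + 3]
16. n2.mk = true  [S₁.mk == false]
17. n2.lab = 29  [S₁.lab + 4]
18. n9.acc = -5  [S.idx * 3 + 4]
19. n9.depth = false  [S.idx > -3]
20. n9.lab = 28  [A.mk + 23]
21. n10.mk = 28  [C.lab + C.acc + 5]
22. n10.lab = false  [C.depth == true]
23. n10.ok = 30  [C.lab + 2]
24. n11.key = 3  [(if A.lab then A.ok else A.mk) - 25]
25. n12.depth = 20  [terminal]
26. n13.lim = 30  [terminal]
27. n14.sig = 15  [terminal]
28. n11.ok = -2  [-2]
29. n10.tag = -1  [E.ok + A.ok - 29]
30. n15.depth = -9  [terminal]
31. n9.lim = 17  [A.tag + 18]
32. n16.lim = 8  [terminal]
33. n1.tag = -4  [S.idx - 1]
34. n17.mk = 20  [A₀.tag + 24]
35. n17.lab = false  [false]
36. n17.ok = -4  [A₀.tag]
37. n19.ok = 2  [2]
38. n20.lim = 25  [terminal]
39. n21.key = 30  [e.lim + 5]
40. n22.acc = "qr"  [terminal]
41. n23.lim = 29  [terminal]
42. n21.ok = 19  [E.key * 2 - 41]
43. n19.lim = 30  [D.ok * 3 + 24]
44. n24.lim = -6  [terminal]
45. n18.idx = 17  [e.lim + 23]
46. n18.mk = true  [D.lim > 29]
47. n18.lab = 2  [e.lim + 8]
48. n17.tag = 2  [A.mk * 2 - 38]
49. n25.sig = 5  [terminal]
50. n0.idx = 12  [12]
51. n0.mk = true  [true]
52. n0.lab = 18  [A₁.tag + 16]

2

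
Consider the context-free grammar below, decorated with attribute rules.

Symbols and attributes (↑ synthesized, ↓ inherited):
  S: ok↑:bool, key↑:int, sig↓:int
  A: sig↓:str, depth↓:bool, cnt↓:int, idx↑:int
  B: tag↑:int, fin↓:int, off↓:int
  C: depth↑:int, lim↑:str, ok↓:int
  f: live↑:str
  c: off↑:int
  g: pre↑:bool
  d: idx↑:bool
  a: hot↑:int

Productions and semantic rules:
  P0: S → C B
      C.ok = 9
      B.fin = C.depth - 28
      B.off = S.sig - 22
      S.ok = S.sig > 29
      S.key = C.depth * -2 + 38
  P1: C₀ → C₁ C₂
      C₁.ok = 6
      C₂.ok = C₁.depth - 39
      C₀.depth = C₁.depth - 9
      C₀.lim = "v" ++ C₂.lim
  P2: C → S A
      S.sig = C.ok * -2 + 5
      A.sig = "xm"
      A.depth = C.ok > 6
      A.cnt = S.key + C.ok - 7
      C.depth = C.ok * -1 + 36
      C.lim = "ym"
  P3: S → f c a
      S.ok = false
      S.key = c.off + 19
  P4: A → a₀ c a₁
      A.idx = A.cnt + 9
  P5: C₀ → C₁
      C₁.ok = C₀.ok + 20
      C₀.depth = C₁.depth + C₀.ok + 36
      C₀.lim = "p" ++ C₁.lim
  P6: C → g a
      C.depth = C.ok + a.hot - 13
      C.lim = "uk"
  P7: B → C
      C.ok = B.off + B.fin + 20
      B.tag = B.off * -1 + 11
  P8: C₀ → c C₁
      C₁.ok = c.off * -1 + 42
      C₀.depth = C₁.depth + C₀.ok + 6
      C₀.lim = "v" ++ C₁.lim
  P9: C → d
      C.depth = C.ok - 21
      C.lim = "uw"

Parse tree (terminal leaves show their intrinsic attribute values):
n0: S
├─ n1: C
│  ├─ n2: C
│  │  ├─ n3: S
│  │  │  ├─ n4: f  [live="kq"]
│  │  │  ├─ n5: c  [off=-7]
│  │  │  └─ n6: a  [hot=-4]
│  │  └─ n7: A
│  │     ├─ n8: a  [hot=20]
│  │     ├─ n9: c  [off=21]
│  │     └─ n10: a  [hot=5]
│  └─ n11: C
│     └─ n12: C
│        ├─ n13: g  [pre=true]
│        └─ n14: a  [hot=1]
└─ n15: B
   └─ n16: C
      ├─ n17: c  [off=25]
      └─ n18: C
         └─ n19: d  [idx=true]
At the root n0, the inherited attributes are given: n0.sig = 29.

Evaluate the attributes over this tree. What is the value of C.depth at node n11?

1. n0.sig = 29  [given at root]
2. n1.ok = 9  [9]
3. n2.ok = 6  [6]
4. n3.sig = -7  [C.ok * -2 + 5]
5. n4.live = "kq"  [terminal]
6. n5.off = -7  [terminal]
7. n6.hot = -4  [terminal]
8. n3.ok = false  [false]
9. n3.key = 12  [c.off + 19]
10. n7.sig = "xm"  ["xm"]
11. n7.depth = false  [C.ok > 6]
12. n7.cnt = 11  [S.key + C.ok - 7]
13. n8.hot = 20  [terminal]
14. n9.off = 21  [terminal]
15. n10.hot = 5  [terminal]
16. n7.idx = 20  [A.cnt + 9]
17. n2.depth = 30  [C.ok * -1 + 36]
18. n2.lim = "ym"  ["ym"]
19. n11.ok = -9  [C₁.depth - 39]
20. n12.ok = 11  [C₀.ok + 20]
21. n13.pre = true  [terminal]
22. n14.hot = 1  [terminal]
23. n12.depth = -1  [C.ok + a.hot - 13]
24. n12.lim = "uk"  ["uk"]
25. n11.depth = 26  [C₁.depth + C₀.ok + 36]
26. n11.lim = "puk"  ["p" ++ C₁.lim]
27. n1.depth = 21  [C₁.depth - 9]
28. n1.lim = "vpuk"  ["v" ++ C₂.lim]
29. n15.fin = -7  [C.depth - 28]
30. n15.off = 7  [S.sig - 22]
31. n16.ok = 20  [B.off + B.fin + 20]
32. n17.off = 25  [terminal]
33. n18.ok = 17  [c.off * -1 + 42]
34. n19.idx = true  [terminal]
35. n18.depth = -4  [C.ok - 21]
36. n18.lim = "uw"  ["uw"]
37. n16.depth = 22  [C₁.depth + C₀.ok + 6]
38. n16.lim = "vuw"  ["v" ++ C₁.lim]
39. n15.tag = 4  [B.off * -1 + 11]
40. n0.ok = false  [S.sig > 29]
41. n0.key = -4  [C.depth * -2 + 38]

26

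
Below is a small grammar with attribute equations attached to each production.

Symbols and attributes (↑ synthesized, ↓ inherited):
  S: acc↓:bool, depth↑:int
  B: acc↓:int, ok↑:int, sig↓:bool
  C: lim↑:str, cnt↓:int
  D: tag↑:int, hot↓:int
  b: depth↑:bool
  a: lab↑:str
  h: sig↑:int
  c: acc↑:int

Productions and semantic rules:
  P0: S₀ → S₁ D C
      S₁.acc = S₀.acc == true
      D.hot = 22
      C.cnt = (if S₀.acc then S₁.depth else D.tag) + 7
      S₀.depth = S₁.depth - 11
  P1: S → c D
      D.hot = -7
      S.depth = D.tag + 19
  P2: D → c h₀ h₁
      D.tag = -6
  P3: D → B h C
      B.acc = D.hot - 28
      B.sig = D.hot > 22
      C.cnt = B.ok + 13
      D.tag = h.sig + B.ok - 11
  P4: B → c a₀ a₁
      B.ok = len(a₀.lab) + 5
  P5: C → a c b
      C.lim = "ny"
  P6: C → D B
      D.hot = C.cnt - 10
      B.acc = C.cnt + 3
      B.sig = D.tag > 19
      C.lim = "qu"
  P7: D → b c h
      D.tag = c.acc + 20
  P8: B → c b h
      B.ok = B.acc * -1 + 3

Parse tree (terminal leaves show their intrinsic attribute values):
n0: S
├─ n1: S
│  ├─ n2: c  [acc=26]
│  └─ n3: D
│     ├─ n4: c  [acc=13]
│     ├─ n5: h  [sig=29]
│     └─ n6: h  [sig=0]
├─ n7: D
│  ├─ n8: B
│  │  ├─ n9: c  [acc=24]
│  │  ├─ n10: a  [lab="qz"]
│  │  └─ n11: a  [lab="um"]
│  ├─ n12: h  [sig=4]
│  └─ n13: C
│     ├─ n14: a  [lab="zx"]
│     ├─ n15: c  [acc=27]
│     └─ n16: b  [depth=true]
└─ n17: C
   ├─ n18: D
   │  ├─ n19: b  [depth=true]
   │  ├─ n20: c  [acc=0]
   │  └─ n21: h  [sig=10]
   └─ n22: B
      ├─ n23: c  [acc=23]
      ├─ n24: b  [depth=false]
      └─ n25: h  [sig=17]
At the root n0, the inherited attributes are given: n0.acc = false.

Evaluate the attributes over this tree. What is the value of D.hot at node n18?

-3

1. n0.acc = false  [given at root]
2. n1.acc = false  [S₀.acc == true]
3. n2.acc = 26  [terminal]
4. n3.hot = -7  [-7]
5. n4.acc = 13  [terminal]
6. n5.sig = 29  [terminal]
7. n6.sig = 0  [terminal]
8. n3.tag = -6  [-6]
9. n1.depth = 13  [D.tag + 19]
10. n7.hot = 22  [22]
11. n8.acc = -6  [D.hot - 28]
12. n8.sig = false  [D.hot > 22]
13. n9.acc = 24  [terminal]
14. n10.lab = "qz"  [terminal]
15. n11.lab = "um"  [terminal]
16. n8.ok = 7  [len(a₀.lab) + 5]
17. n12.sig = 4  [terminal]
18. n13.cnt = 20  [B.ok + 13]
19. n14.lab = "zx"  [terminal]
20. n15.acc = 27  [terminal]
21. n16.depth = true  [terminal]
22. n13.lim = "ny"  ["ny"]
23. n7.tag = 0  [h.sig + B.ok - 11]
24. n17.cnt = 7  [(if S₀.acc then S₁.depth else D.tag) + 7]
25. n18.hot = -3  [C.cnt - 10]
26. n19.depth = true  [terminal]
27. n20.acc = 0  [terminal]
28. n21.sig = 10  [terminal]
29. n18.tag = 20  [c.acc + 20]
30. n22.acc = 10  [C.cnt + 3]
31. n22.sig = true  [D.tag > 19]
32. n23.acc = 23  [terminal]
33. n24.depth = false  [terminal]
34. n25.sig = 17  [terminal]
35. n22.ok = -7  [B.acc * -1 + 3]
36. n17.lim = "qu"  ["qu"]
37. n0.depth = 2  [S₁.depth - 11]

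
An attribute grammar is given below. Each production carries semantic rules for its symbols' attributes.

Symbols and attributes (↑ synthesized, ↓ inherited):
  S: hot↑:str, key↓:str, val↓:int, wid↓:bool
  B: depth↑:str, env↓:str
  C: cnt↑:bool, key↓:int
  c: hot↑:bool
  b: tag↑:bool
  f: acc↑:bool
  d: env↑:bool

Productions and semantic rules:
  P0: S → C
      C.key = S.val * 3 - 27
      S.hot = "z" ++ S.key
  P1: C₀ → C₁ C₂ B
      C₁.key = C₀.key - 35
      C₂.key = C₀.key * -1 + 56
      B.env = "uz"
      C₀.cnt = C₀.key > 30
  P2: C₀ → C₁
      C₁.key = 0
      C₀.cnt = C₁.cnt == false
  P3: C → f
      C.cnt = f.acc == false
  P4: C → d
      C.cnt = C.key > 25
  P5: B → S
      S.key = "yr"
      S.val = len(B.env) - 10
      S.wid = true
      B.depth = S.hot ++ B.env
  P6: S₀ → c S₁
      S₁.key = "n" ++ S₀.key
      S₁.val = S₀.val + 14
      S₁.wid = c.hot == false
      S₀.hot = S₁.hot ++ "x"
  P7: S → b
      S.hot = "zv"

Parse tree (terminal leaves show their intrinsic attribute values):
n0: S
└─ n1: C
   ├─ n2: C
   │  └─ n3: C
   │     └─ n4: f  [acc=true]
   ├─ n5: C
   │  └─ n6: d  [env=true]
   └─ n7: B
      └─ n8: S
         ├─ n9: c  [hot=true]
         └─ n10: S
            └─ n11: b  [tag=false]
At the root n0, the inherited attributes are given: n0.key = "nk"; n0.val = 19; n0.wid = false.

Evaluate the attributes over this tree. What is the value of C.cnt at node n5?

1. n0.key = "nk"  [given at root]
2. n0.val = 19  [given at root]
3. n0.wid = false  [given at root]
4. n1.key = 30  [S.val * 3 - 27]
5. n2.key = -5  [C₀.key - 35]
6. n3.key = 0  [0]
7. n4.acc = true  [terminal]
8. n3.cnt = false  [f.acc == false]
9. n2.cnt = true  [C₁.cnt == false]
10. n5.key = 26  [C₀.key * -1 + 56]
11. n6.env = true  [terminal]
12. n5.cnt = true  [C.key > 25]
13. n7.env = "uz"  ["uz"]
14. n8.key = "yr"  ["yr"]
15. n8.val = -8  [len(B.env) - 10]
16. n8.wid = true  [true]
17. n9.hot = true  [terminal]
18. n10.key = "nyr"  ["n" ++ S₀.key]
19. n10.val = 6  [S₀.val + 14]
20. n10.wid = false  [c.hot == false]
21. n11.tag = false  [terminal]
22. n10.hot = "zv"  ["zv"]
23. n8.hot = "zvx"  [S₁.hot ++ "x"]
24. n7.depth = "zvxuz"  [S.hot ++ B.env]
25. n1.cnt = false  [C₀.key > 30]
26. n0.hot = "znk"  ["z" ++ S.key]

true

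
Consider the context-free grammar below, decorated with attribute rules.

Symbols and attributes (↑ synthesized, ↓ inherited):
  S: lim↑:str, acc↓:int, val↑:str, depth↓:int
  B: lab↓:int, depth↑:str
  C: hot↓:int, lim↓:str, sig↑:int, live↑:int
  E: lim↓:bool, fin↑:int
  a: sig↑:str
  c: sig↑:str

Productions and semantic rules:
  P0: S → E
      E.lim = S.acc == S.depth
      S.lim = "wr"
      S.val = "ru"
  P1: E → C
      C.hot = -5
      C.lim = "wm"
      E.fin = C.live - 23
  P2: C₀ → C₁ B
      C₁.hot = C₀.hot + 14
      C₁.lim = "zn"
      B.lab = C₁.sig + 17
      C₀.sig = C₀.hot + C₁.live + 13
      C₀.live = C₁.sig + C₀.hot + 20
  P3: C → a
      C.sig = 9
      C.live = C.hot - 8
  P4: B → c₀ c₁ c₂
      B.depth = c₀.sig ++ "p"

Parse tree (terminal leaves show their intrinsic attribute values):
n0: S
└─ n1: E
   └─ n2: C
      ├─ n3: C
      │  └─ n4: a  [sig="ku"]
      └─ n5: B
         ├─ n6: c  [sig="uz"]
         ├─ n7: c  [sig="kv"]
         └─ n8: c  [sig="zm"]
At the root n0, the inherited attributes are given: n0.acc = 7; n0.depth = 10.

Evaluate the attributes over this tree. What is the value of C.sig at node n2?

1. n0.acc = 7  [given at root]
2. n0.depth = 10  [given at root]
3. n1.lim = false  [S.acc == S.depth]
4. n2.hot = -5  [-5]
5. n2.lim = "wm"  ["wm"]
6. n3.hot = 9  [C₀.hot + 14]
7. n3.lim = "zn"  ["zn"]
8. n4.sig = "ku"  [terminal]
9. n3.sig = 9  [9]
10. n3.live = 1  [C.hot - 8]
11. n5.lab = 26  [C₁.sig + 17]
12. n6.sig = "uz"  [terminal]
13. n7.sig = "kv"  [terminal]
14. n8.sig = "zm"  [terminal]
15. n5.depth = "uzp"  [c₀.sig ++ "p"]
16. n2.sig = 9  [C₀.hot + C₁.live + 13]
17. n2.live = 24  [C₁.sig + C₀.hot + 20]
18. n1.fin = 1  [C.live - 23]
19. n0.lim = "wr"  ["wr"]
20. n0.val = "ru"  ["ru"]

9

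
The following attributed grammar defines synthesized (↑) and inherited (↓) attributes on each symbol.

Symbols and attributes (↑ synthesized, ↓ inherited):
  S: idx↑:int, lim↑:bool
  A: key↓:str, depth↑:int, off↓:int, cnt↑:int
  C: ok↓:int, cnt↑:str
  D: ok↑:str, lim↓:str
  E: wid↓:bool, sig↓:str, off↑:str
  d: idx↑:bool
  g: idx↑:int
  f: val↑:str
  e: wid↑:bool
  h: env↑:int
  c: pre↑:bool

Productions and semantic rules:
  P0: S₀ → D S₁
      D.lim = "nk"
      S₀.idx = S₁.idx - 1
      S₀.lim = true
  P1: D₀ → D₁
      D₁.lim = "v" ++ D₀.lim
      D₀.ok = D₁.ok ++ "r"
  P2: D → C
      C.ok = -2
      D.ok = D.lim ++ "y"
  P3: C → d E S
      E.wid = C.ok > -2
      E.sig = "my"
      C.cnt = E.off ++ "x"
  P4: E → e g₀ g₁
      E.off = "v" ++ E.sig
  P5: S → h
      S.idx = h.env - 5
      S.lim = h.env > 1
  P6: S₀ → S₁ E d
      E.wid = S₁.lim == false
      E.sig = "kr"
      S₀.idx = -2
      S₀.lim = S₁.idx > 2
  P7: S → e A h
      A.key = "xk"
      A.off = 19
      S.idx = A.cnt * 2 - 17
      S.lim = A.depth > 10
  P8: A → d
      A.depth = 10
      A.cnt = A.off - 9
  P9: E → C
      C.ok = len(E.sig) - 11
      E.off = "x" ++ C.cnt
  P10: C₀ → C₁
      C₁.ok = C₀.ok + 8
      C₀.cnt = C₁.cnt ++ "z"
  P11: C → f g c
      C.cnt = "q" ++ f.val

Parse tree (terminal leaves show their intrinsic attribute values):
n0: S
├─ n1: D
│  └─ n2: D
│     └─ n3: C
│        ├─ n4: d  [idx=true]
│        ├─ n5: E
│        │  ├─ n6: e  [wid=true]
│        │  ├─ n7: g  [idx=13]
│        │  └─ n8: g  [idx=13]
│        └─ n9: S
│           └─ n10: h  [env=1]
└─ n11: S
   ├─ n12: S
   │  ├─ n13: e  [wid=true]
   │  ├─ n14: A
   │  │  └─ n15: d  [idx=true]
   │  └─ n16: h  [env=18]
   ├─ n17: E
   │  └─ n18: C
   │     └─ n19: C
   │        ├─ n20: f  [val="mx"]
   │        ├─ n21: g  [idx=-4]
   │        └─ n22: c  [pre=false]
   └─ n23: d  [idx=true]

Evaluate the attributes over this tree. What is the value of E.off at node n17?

1. n1.lim = "nk"  ["nk"]
2. n2.lim = "vnk"  ["v" ++ D₀.lim]
3. n3.ok = -2  [-2]
4. n4.idx = true  [terminal]
5. n5.wid = false  [C.ok > -2]
6. n5.sig = "my"  ["my"]
7. n6.wid = true  [terminal]
8. n7.idx = 13  [terminal]
9. n8.idx = 13  [terminal]
10. n5.off = "vmy"  ["v" ++ E.sig]
11. n10.env = 1  [terminal]
12. n9.idx = -4  [h.env - 5]
13. n9.lim = false  [h.env > 1]
14. n3.cnt = "vmyx"  [E.off ++ "x"]
15. n2.ok = "vnky"  [D.lim ++ "y"]
16. n1.ok = "vnkyr"  [D₁.ok ++ "r"]
17. n13.wid = true  [terminal]
18. n14.key = "xk"  ["xk"]
19. n14.off = 19  [19]
20. n15.idx = true  [terminal]
21. n14.depth = 10  [10]
22. n14.cnt = 10  [A.off - 9]
23. n16.env = 18  [terminal]
24. n12.idx = 3  [A.cnt * 2 - 17]
25. n12.lim = false  [A.depth > 10]
26. n17.wid = true  [S₁.lim == false]
27. n17.sig = "kr"  ["kr"]
28. n18.ok = -9  [len(E.sig) - 11]
29. n19.ok = -1  [C₀.ok + 8]
30. n20.val = "mx"  [terminal]
31. n21.idx = -4  [terminal]
32. n22.pre = false  [terminal]
33. n19.cnt = "qmx"  ["q" ++ f.val]
34. n18.cnt = "qmxz"  [C₁.cnt ++ "z"]
35. n17.off = "xqmxz"  ["x" ++ C.cnt]
36. n23.idx = true  [terminal]
37. n11.idx = -2  [-2]
38. n11.lim = true  [S₁.idx > 2]
39. n0.idx = -3  [S₁.idx - 1]
40. n0.lim = true  [true]

"xqmxz"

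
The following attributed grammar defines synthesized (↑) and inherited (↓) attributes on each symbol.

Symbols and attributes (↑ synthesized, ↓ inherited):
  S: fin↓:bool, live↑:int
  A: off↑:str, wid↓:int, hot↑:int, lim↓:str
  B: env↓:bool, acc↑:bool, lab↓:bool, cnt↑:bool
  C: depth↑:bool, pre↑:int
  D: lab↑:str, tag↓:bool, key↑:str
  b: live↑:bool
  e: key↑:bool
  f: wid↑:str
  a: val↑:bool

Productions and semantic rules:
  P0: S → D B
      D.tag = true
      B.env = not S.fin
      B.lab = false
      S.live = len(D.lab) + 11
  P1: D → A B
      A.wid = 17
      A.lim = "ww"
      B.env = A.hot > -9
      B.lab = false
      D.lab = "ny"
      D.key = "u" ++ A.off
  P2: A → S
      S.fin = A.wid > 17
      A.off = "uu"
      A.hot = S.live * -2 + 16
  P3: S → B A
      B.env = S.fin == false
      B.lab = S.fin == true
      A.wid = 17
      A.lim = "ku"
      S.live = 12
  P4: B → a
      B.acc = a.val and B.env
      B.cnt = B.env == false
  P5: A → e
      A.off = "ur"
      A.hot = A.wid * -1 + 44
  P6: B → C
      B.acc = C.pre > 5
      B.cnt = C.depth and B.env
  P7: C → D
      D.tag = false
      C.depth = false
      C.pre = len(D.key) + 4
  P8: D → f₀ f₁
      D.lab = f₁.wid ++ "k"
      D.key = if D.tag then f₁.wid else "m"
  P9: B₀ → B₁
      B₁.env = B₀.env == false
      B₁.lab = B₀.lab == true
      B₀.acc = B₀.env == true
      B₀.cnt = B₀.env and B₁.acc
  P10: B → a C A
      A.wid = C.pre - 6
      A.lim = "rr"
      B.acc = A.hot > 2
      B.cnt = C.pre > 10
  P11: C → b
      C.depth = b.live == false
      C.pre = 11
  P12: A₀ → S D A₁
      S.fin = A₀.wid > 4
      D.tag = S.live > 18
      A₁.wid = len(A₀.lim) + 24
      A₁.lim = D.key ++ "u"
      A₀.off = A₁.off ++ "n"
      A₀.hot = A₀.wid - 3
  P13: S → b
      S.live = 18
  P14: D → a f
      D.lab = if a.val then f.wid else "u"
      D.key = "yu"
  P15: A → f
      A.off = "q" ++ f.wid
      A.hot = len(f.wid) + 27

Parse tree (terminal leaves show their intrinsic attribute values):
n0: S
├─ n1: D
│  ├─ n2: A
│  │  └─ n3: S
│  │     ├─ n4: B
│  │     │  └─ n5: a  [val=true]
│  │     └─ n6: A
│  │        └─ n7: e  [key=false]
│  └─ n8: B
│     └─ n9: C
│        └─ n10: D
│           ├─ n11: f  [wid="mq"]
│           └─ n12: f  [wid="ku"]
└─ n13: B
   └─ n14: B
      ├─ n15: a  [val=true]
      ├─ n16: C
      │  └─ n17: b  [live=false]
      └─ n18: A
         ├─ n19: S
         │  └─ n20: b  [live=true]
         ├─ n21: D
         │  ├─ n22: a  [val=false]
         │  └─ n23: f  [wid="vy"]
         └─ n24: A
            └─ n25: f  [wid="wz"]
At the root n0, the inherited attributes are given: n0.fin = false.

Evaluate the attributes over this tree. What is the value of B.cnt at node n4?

1. n0.fin = false  [given at root]
2. n1.tag = true  [true]
3. n2.wid = 17  [17]
4. n2.lim = "ww"  ["ww"]
5. n3.fin = false  [A.wid > 17]
6. n4.env = true  [S.fin == false]
7. n4.lab = false  [S.fin == true]
8. n5.val = true  [terminal]
9. n4.acc = true  [a.val and B.env]
10. n4.cnt = false  [B.env == false]
11. n6.wid = 17  [17]
12. n6.lim = "ku"  ["ku"]
13. n7.key = false  [terminal]
14. n6.off = "ur"  ["ur"]
15. n6.hot = 27  [A.wid * -1 + 44]
16. n3.live = 12  [12]
17. n2.off = "uu"  ["uu"]
18. n2.hot = -8  [S.live * -2 + 16]
19. n8.env = true  [A.hot > -9]
20. n8.lab = false  [false]
21. n10.tag = false  [false]
22. n11.wid = "mq"  [terminal]
23. n12.wid = "ku"  [terminal]
24. n10.lab = "kuk"  [f₁.wid ++ "k"]
25. n10.key = "m"  [if D.tag then f₁.wid else "m"]
26. n9.depth = false  [false]
27. n9.pre = 5  [len(D.key) + 4]
28. n8.acc = false  [C.pre > 5]
29. n8.cnt = false  [C.depth and B.env]
30. n1.lab = "ny"  ["ny"]
31. n1.key = "uuu"  ["u" ++ A.off]
32. n13.env = true  [not S.fin]
33. n13.lab = false  [false]
34. n14.env = false  [B₀.env == false]
35. n14.lab = false  [B₀.lab == true]
36. n15.val = true  [terminal]
37. n17.live = false  [terminal]
38. n16.depth = true  [b.live == false]
39. n16.pre = 11  [11]
40. n18.wid = 5  [C.pre - 6]
41. n18.lim = "rr"  ["rr"]
42. n19.fin = true  [A₀.wid > 4]
43. n20.live = true  [terminal]
44. n19.live = 18  [18]
45. n21.tag = false  [S.live > 18]
46. n22.val = false  [terminal]
47. n23.wid = "vy"  [terminal]
48. n21.lab = "u"  [if a.val then f.wid else "u"]
49. n21.key = "yu"  ["yu"]
50. n24.wid = 26  [len(A₀.lim) + 24]
51. n24.lim = "yuu"  [D.key ++ "u"]
52. n25.wid = "wz"  [terminal]
53. n24.off = "qwz"  ["q" ++ f.wid]
54. n24.hot = 29  [len(f.wid) + 27]
55. n18.off = "qwzn"  [A₁.off ++ "n"]
56. n18.hot = 2  [A₀.wid - 3]
57. n14.acc = false  [A.hot > 2]
58. n14.cnt = true  [C.pre > 10]
59. n13.acc = true  [B₀.env == true]
60. n13.cnt = false  [B₀.env and B₁.acc]
61. n0.live = 13  [len(D.lab) + 11]

false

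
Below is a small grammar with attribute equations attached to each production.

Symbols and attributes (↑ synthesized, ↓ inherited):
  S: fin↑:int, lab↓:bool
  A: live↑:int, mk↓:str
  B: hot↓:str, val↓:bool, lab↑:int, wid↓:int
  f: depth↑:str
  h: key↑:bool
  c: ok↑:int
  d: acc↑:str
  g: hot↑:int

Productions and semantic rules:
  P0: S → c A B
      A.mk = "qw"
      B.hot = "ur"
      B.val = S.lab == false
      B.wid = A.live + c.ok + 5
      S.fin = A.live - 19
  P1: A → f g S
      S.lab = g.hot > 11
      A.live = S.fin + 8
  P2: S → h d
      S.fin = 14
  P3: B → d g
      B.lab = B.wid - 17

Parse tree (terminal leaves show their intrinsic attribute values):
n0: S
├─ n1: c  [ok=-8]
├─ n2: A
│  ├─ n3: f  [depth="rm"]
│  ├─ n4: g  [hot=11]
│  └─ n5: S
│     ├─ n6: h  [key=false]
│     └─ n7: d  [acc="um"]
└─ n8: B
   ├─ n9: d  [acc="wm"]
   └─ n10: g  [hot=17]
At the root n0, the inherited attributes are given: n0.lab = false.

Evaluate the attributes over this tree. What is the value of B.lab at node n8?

2

1. n0.lab = false  [given at root]
2. n1.ok = -8  [terminal]
3. n2.mk = "qw"  ["qw"]
4. n3.depth = "rm"  [terminal]
5. n4.hot = 11  [terminal]
6. n5.lab = false  [g.hot > 11]
7. n6.key = false  [terminal]
8. n7.acc = "um"  [terminal]
9. n5.fin = 14  [14]
10. n2.live = 22  [S.fin + 8]
11. n8.hot = "ur"  ["ur"]
12. n8.val = true  [S.lab == false]
13. n8.wid = 19  [A.live + c.ok + 5]
14. n9.acc = "wm"  [terminal]
15. n10.hot = 17  [terminal]
16. n8.lab = 2  [B.wid - 17]
17. n0.fin = 3  [A.live - 19]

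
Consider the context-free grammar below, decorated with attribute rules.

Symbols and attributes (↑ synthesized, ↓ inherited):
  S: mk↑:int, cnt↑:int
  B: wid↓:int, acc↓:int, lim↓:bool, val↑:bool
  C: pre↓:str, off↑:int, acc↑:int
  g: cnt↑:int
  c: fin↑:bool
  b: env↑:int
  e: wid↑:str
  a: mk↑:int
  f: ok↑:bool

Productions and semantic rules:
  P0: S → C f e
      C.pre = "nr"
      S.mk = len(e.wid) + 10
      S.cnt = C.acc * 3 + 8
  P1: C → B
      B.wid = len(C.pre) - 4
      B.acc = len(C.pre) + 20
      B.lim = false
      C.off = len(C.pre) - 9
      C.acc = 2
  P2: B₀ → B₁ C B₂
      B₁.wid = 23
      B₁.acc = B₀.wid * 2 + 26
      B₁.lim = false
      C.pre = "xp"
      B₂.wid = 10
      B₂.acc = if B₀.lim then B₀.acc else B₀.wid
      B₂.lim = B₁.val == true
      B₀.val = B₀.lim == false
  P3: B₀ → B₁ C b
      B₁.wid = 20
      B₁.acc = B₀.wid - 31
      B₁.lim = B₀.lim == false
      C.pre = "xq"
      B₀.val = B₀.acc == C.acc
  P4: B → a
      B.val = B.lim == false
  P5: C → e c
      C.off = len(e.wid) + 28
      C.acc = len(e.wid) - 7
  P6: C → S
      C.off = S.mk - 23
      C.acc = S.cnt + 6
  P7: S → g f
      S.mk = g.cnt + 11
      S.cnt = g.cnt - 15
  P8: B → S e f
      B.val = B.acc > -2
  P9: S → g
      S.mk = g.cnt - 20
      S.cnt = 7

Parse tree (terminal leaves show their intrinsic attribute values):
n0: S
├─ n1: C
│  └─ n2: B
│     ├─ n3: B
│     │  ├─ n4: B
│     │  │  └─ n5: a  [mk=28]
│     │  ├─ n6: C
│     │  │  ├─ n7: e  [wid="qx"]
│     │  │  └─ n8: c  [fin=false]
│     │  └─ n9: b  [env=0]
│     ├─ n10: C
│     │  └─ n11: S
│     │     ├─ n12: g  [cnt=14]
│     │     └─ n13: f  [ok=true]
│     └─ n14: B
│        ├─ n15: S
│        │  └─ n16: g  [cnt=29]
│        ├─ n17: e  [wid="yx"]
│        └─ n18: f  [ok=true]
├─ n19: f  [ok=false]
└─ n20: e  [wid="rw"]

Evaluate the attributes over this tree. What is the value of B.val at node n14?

false

1. n1.pre = "nr"  ["nr"]
2. n2.wid = -2  [len(C.pre) - 4]
3. n2.acc = 22  [len(C.pre) + 20]
4. n2.lim = false  [false]
5. n3.wid = 23  [23]
6. n3.acc = 22  [B₀.wid * 2 + 26]
7. n3.lim = false  [false]
8. n4.wid = 20  [20]
9. n4.acc = -8  [B₀.wid - 31]
10. n4.lim = true  [B₀.lim == false]
11. n5.mk = 28  [terminal]
12. n4.val = false  [B.lim == false]
13. n6.pre = "xq"  ["xq"]
14. n7.wid = "qx"  [terminal]
15. n8.fin = false  [terminal]
16. n6.off = 30  [len(e.wid) + 28]
17. n6.acc = -5  [len(e.wid) - 7]
18. n9.env = 0  [terminal]
19. n3.val = false  [B₀.acc == C.acc]
20. n10.pre = "xp"  ["xp"]
21. n12.cnt = 14  [terminal]
22. n13.ok = true  [terminal]
23. n11.mk = 25  [g.cnt + 11]
24. n11.cnt = -1  [g.cnt - 15]
25. n10.off = 2  [S.mk - 23]
26. n10.acc = 5  [S.cnt + 6]
27. n14.wid = 10  [10]
28. n14.acc = -2  [if B₀.lim then B₀.acc else B₀.wid]
29. n14.lim = false  [B₁.val == true]
30. n16.cnt = 29  [terminal]
31. n15.mk = 9  [g.cnt - 20]
32. n15.cnt = 7  [7]
33. n17.wid = "yx"  [terminal]
34. n18.ok = true  [terminal]
35. n14.val = false  [B.acc > -2]
36. n2.val = true  [B₀.lim == false]
37. n1.off = -7  [len(C.pre) - 9]
38. n1.acc = 2  [2]
39. n19.ok = false  [terminal]
40. n20.wid = "rw"  [terminal]
41. n0.mk = 12  [len(e.wid) + 10]
42. n0.cnt = 14  [C.acc * 3 + 8]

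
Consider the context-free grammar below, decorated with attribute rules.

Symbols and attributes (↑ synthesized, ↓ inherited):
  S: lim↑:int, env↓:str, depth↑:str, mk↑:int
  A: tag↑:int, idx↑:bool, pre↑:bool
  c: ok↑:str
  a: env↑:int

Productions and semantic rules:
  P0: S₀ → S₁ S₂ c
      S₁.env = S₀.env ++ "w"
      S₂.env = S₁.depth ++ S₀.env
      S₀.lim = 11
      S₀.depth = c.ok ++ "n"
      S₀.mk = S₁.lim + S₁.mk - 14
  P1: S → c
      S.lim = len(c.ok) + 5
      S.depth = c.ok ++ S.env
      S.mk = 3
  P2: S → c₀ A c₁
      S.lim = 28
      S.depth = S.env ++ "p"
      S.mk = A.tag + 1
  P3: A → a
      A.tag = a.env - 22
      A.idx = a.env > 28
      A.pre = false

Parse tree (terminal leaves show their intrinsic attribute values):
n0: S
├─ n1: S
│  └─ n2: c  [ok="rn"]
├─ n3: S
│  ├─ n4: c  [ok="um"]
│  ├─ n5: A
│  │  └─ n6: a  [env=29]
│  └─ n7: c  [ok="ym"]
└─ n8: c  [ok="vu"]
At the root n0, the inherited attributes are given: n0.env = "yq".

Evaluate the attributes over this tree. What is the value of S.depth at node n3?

"rnyqwyqp"

1. n0.env = "yq"  [given at root]
2. n1.env = "yqw"  [S₀.env ++ "w"]
3. n2.ok = "rn"  [terminal]
4. n1.lim = 7  [len(c.ok) + 5]
5. n1.depth = "rnyqw"  [c.ok ++ S.env]
6. n1.mk = 3  [3]
7. n3.env = "rnyqwyq"  [S₁.depth ++ S₀.env]
8. n4.ok = "um"  [terminal]
9. n6.env = 29  [terminal]
10. n5.tag = 7  [a.env - 22]
11. n5.idx = true  [a.env > 28]
12. n5.pre = false  [false]
13. n7.ok = "ym"  [terminal]
14. n3.lim = 28  [28]
15. n3.depth = "rnyqwyqp"  [S.env ++ "p"]
16. n3.mk = 8  [A.tag + 1]
17. n8.ok = "vu"  [terminal]
18. n0.lim = 11  [11]
19. n0.depth = "vun"  [c.ok ++ "n"]
20. n0.mk = -4  [S₁.lim + S₁.mk - 14]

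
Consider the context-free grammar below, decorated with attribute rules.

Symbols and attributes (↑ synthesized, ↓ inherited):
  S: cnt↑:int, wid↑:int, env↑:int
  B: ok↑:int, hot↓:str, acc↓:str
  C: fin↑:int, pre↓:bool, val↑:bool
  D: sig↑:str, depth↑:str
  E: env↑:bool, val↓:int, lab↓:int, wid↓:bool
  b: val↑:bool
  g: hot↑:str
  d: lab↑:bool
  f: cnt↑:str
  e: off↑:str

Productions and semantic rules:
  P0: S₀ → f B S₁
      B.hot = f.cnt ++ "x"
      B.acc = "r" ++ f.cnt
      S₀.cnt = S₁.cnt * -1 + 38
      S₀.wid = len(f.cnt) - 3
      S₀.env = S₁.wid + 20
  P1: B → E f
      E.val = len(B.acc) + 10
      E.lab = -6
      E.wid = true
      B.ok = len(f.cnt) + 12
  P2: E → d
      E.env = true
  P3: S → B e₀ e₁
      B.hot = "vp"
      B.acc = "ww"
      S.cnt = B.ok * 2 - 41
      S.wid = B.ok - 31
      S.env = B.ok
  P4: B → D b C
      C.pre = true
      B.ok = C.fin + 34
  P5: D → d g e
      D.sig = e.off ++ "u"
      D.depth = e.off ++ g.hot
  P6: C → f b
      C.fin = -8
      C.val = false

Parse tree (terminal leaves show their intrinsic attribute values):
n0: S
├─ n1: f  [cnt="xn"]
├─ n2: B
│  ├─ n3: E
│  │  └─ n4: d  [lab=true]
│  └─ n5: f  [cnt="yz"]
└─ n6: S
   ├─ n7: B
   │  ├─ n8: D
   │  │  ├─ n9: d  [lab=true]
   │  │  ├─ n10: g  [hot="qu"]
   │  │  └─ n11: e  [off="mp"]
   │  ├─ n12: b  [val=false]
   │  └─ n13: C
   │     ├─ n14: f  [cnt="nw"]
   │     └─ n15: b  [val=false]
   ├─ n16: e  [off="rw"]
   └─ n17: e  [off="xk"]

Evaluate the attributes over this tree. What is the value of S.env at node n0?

1. n1.cnt = "xn"  [terminal]
2. n2.hot = "xnx"  [f.cnt ++ "x"]
3. n2.acc = "rxn"  ["r" ++ f.cnt]
4. n3.val = 13  [len(B.acc) + 10]
5. n3.lab = -6  [-6]
6. n3.wid = true  [true]
7. n4.lab = true  [terminal]
8. n3.env = true  [true]
9. n5.cnt = "yz"  [terminal]
10. n2.ok = 14  [len(f.cnt) + 12]
11. n7.hot = "vp"  ["vp"]
12. n7.acc = "ww"  ["ww"]
13. n9.lab = true  [terminal]
14. n10.hot = "qu"  [terminal]
15. n11.off = "mp"  [terminal]
16. n8.sig = "mpu"  [e.off ++ "u"]
17. n8.depth = "mpqu"  [e.off ++ g.hot]
18. n12.val = false  [terminal]
19. n13.pre = true  [true]
20. n14.cnt = "nw"  [terminal]
21. n15.val = false  [terminal]
22. n13.fin = -8  [-8]
23. n13.val = false  [false]
24. n7.ok = 26  [C.fin + 34]
25. n16.off = "rw"  [terminal]
26. n17.off = "xk"  [terminal]
27. n6.cnt = 11  [B.ok * 2 - 41]
28. n6.wid = -5  [B.ok - 31]
29. n6.env = 26  [B.ok]
30. n0.cnt = 27  [S₁.cnt * -1 + 38]
31. n0.wid = -1  [len(f.cnt) - 3]
32. n0.env = 15  [S₁.wid + 20]

15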